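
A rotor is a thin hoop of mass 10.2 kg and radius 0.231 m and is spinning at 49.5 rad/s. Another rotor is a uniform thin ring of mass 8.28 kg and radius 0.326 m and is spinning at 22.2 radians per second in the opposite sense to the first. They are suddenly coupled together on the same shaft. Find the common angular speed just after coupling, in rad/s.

No external torque acts about the common axis, so total angular momentum is conserved.
Moments of inertia: I_A = (10.2)(0.231)² = 0.5443 kg·m²; I_B = (8.28)(0.326)² = 0.8800 kg·m².
Taking A's sense as positive: L = (0.5443)(49.5) − (0.8800)(22.2) = 7.407 kg·m²·rad/s.
Combined I = 0.5443 + 0.8800 = 1.424 kg·m².
ω_f = L / I = 7.407 / 1.424 = 5.200 rad/s.

|ω_f| ≈ 5.20 rad/s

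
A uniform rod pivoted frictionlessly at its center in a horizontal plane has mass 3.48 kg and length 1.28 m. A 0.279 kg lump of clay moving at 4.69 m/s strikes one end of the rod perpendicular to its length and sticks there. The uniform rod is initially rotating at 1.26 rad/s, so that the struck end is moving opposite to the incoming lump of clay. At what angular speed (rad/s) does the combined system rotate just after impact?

The axle reaction passes through the pivot and exerts no torque about it; angular momentum about the pivot is conserved through the impact.
I_p = (1/12)(3.48)(1.28)² = 0.4751 kg·m². Taking the sense of the lump of clay's angular momentum as positive, L_{lump} = m v R = (0.279)(4.69)(1.28/2) = 0.8374 kg·m²/s.
L_i = −I_p ω_p + m v R = −(0.4751)(1.26) + 0.8374 = 0.2388 kg·m²/s.
After sticking, I_f = I_p + m R² = 0.4751 + (0.279)(1.28/2)² = 0.5894 kg·m².
ω_f = L_i / I_f = 0.2388 / 0.5894 = 0.4051 rad/s.

|ω_f| ≈ 0.405 rad/s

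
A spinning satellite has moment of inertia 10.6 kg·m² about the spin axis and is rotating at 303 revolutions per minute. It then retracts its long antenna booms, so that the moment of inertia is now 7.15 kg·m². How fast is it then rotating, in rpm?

With no external torque about the axis, L is conserved: I₁ω₁ = I₂ω₂.
ω₂ = I₁ω₁ / I₂ = (10.60)(303 rpm) / (7.150) = 449.2 rpm.

ω₂ ≈ 449 rpm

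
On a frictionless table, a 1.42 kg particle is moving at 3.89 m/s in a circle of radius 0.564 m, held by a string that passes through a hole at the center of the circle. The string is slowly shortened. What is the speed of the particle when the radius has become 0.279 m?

v₂ ≈ 7.86 m/s

The only horizontal force on the mass is along the cord (radial), so it exerts no torque about the hole and angular momentum m v r is conserved.
v₂ = v₁ r₁ / r₂ = (3.89)(0.564) / (0.279) = 7.864 m/s.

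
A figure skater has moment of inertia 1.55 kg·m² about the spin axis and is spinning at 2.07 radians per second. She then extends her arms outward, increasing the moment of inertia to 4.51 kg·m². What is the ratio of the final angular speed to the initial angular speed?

No external torque acts about the spin axis, so angular momentum is conserved.
ω₂/ω₁ = I₁/I₂ = 1.550 / 4.510 = 0.3437.

ω₂/ω₁ ≈ 0.344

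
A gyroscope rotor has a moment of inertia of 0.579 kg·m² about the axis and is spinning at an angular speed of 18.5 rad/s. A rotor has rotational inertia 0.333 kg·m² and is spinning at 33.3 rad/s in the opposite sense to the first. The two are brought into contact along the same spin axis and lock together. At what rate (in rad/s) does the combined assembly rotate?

|ω_f| ≈ 0.414 rad/s

No external torque acts about the common axis, so total angular momentum is conserved.
Taking A's sense as positive: L = (0.5790)(18.5) − (0.3330)(33.3) = -0.3774 kg·m²·rad/s.
Combined I = 0.5790 + 0.3330 = 0.9120 kg·m².
ω_f = L / I = -0.3774 / 0.9120 = -0.4138 rad/s.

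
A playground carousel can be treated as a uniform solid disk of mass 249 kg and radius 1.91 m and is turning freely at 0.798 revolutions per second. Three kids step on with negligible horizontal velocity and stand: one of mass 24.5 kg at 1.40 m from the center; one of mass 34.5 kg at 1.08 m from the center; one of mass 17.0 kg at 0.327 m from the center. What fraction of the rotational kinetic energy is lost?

fraction ≈ 0.166

No external torque acts about the center; L_before = L_after.
I_p = ½(249)(1.91)² = 454.2 kg·m².
Added inertia Σmr² = (24.5)(1.40)² + (34.5)(1.08)² + (17.0)(0.327)² = 90.08 kg·m²; I_f = 454.2 + 90.08 = 544.3 kg·m².
ω_f = I_p ω_i / I_f = (454.2)(0.798) / 544.3 = 0.6659 rev/s.
KE_i = ½(454.2)(5.014 rad/s)² = 5709 J; KE_f = ½(544.3)(4.184)² = 4764 J.
Fraction lost = 0.1655.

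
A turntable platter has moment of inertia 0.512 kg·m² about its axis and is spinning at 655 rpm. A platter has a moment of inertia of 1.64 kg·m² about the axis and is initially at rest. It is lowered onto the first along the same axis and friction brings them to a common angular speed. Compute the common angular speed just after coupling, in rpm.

|ω_f| ≈ 156 rpm

The coupling torques are internal; angular momentum about the shared axis is conserved.
Taking A's sense as positive: L = (0.5120)(655) = 335.4 kg·m²·rpm.
Combined I = 0.5120 + 1.640 = 2.152 kg·m².
ω_f = L / I = 335.4 / 2.152 = 155.8 rpm.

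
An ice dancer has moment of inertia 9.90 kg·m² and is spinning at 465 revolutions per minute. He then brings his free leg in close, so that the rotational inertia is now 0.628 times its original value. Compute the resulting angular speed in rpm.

ω₂ ≈ 740 rpm

With no external torque about the axis, L is conserved: I₁ω₁ = I₂ω₂.
I₂ = 0.628 × 9.90 = 6.217 kg·m².
ω₂ = I₁ω₁ / I₂ = (9.900)(465 rpm) / (6.217) = 740.4 rpm.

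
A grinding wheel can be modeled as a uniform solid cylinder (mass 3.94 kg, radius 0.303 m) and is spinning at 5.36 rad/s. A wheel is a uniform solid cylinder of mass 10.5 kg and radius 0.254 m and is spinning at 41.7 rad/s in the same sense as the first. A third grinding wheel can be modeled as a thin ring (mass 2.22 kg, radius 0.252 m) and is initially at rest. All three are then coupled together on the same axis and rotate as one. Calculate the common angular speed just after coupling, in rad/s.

The coupling torques are internal; angular momentum about the shared axis is conserved.
Moments of inertia: I_A = ½(3.94)(0.303)² = 0.1809 kg·m²; I_B = ½(10.5)(0.254)² = 0.3387 kg·m²; I_C = (2.22)(0.252)² = 0.1410 kg·m².
Taking A's sense as positive: L = (0.1809)(5.36) + (0.3387)(41.7) = 15.09 kg·m²·rad/s.
Combined I = 0.1809 + 0.3387 + 0.1410 = 0.6606 kg·m².
ω_f = L / I = 15.09 / 0.6606 = 22.85 rad/s.

|ω_f| ≈ 22.8 rad/s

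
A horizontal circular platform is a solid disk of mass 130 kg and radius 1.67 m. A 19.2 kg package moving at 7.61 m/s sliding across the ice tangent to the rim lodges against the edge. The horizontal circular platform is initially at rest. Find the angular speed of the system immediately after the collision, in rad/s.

|ω_f| ≈ 1.04 rad/s

About the central axle the impulsive forces during the collision are internal, so angular momentum about that axis is conserved.
I_p = ½(130)(1.67)² = 181.3 kg·m². Taking the sense of the package's angular momentum as positive, L_{package} = m v R = (19.2)(7.61)(1.67) = 244.0 kg·m²/s.
L_i = 0 + 244.0 = 244.0 kg·m²/s.
After sticking, I_f = I_p + m R² = 181.3 + (19.2)(1.67)² = 234.8 kg·m².
ω_f = L_i / I_f = 244.0 / 234.8 = 1.039 rad/s.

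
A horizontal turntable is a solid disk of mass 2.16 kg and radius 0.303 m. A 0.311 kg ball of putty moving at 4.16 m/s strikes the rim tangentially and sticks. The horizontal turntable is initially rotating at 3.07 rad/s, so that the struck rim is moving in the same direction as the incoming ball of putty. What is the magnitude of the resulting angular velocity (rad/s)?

The axle reaction passes through the axle and exerts no torque about it; angular momentum about the axle is conserved through the impact.
I_p = ½(2.16)(0.303)² = 0.09915 kg·m². Taking the sense of the ball of putty's angular momentum as positive, L_{ball} = m v R = (0.311)(4.16)(0.303) = 0.3920 kg·m²/s.
L_i = +I_p ω_p + m v R = +(0.09915)(3.07) + 0.3920 = 0.6964 kg·m²/s.
After sticking, I_f = I_p + m R² = 0.09915 + (0.311)(0.303)² = 0.1277 kg·m².
ω_f = L_i / I_f = 0.6964 / 0.1277 = 5.453 rad/s.

|ω_f| ≈ 5.45 rad/s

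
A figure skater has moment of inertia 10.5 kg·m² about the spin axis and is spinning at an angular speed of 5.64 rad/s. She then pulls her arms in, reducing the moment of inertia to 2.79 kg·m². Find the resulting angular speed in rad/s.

ω₂ ≈ 21.2 rad/s

With no external torque about the axis, L is conserved: I₁ω₁ = I₂ω₂.
ω₂ = I₁ω₁ / I₂ = (10.50)(5.64 rad/s) / (2.790) = 21.23 rad/s.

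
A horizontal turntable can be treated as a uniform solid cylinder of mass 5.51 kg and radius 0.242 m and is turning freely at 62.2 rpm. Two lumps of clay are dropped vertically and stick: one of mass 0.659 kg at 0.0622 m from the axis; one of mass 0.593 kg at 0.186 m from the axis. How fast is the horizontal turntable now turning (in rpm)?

ω_f ≈ 54.4 rpm

No external torque acts about the axis; L_before = L_after.
I_p = ½(5.51)(0.242)² = 0.1613 kg·m².
Added inertia Σmr² = (0.659)(0.0622)² + (0.593)(0.186)² = 0.02306 kg·m²; I_f = 0.1613 + 0.02306 = 0.1844 kg·m².
ω_f = I_p ω_i / I_f = (0.1613)(62.2) / 0.1844 = 54.42 rpm.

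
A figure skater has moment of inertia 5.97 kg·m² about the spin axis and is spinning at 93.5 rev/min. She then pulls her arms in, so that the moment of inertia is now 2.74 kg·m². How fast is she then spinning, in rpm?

With no external torque about the axis, L is conserved: I₁ω₁ = I₂ω₂.
ω₂ = I₁ω₁ / I₂ = (5.970)(93.5 rpm) / (2.740) = 203.7 rpm.

ω₂ ≈ 204 rpm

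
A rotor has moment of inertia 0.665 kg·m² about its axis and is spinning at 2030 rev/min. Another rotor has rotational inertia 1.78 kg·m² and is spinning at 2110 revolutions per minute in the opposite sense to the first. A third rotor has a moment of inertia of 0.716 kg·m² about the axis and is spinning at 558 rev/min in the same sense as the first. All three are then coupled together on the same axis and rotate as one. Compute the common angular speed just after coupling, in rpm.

No external torque acts about the common axis, so total angular momentum is conserved.
Taking A's sense as positive: L = (0.6650)(2030) − (1.780)(2110) + (0.7160)(558) = -2006 kg·m²·rpm.
Combined I = 0.6650 + 1.780 + 0.7160 = 3.161 kg·m².
ω_f = L / I = -2006 / 3.161 = -634.7 rpm.

|ω_f| ≈ 635 rpm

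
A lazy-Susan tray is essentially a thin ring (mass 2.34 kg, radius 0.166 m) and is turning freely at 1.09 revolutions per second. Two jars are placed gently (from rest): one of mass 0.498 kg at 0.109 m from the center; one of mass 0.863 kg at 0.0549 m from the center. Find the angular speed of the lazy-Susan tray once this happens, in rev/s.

ω_f ≈ 0.963 rev/s

The added mass arrives with no angular momentum about the center, and any external torque about the center is negligible, so the system's angular momentum is conserved.
I_p = (2.34)(0.166)² = 0.06448 kg·m².
Added inertia Σmr² = (0.498)(0.109)² + (0.863)(0.0549)² = 0.008518 kg·m²; I_f = 0.06448 + 0.008518 = 0.07300 kg·m².
ω_f = I_p ω_i / I_f = (0.06448)(1.09) / 0.07300 = 0.9628 rev/s.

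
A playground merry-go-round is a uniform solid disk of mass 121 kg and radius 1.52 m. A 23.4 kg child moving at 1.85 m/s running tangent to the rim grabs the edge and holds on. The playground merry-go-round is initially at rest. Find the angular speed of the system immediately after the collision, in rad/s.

|ω_f| ≈ 0.339 rad/s

The axle reaction passes through the axle and exerts no torque about it; angular momentum about the axle is conserved through the impact.
I_p = ½(121)(1.52)² = 139.8 kg·m². Taking the sense of the child's angular momentum as positive, L_{child} = m v R = (23.4)(1.85)(1.52) = 65.80 kg·m²/s.
L_i = 0 + 65.80 = 65.80 kg·m²/s.
After sticking, I_f = I_p + m R² = 139.8 + (23.4)(1.52)² = 193.8 kg·m².
ω_f = L_i / I_f = 65.80 / 193.8 = 0.3395 rad/s.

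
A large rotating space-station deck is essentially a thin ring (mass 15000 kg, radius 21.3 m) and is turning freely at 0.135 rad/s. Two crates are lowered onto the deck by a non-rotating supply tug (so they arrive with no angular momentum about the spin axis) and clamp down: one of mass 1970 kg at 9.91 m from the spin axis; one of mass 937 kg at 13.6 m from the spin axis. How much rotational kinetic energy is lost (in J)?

No external torque acts about the spin axis; L_before = L_after.
I_p = (15000)(21.3)² = 6.805e+06 kg·m².
Added inertia Σmr² = (1970)(9.91)² + (937)(13.6)² = 3.668e+05 kg·m²; I_f = 6.805e+06 + 3.668e+05 = 7.172e+06 kg·m².
ω_f = I_p ω_i / I_f = (6.805e+06)(0.135) / 7.172e+06 = 0.1281 rad/s.
KE_i = ½(6.805e+06)(0.1350 rad/s)² = 62010 J; KE_f = ½(7.172e+06)(0.1281)² = 58840 J.

energy lost ≈ 3170 J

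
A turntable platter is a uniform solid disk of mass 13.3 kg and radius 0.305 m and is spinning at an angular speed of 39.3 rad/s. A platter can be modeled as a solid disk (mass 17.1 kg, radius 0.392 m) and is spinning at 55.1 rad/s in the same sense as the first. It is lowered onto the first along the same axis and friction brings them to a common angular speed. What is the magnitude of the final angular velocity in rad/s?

|ω_f| ≈ 50.0 rad/s

The coupling torques are internal; angular momentum about the shared axis is conserved.
Moments of inertia: I_A = ½(13.3)(0.305)² = 0.6186 kg·m²; I_B = ½(17.1)(0.392)² = 1.314 kg·m².
Taking A's sense as positive: L = (0.6186)(39.3) + (1.314)(55.1) = 96.70 kg·m²·rad/s.
Combined I = 0.6186 + 1.314 = 1.932 kg·m².
ω_f = L / I = 96.70 / 1.932 = 50.04 rad/s.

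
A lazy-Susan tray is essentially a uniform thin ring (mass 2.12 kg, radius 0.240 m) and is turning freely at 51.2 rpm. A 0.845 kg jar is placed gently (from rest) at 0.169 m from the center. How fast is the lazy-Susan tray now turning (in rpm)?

ω_f ≈ 42.8 rpm

No external torque acts about the center; L_before = L_after.
I_p = (2.12)(0.240)² = 0.1221 kg·m².
Added inertia Σmr² = (0.845)(0.169)² = 0.02413 kg·m²; I_f = 0.1221 + 0.02413 = 0.1462 kg·m².
ω_f = I_p ω_i / I_f = (0.1221)(51.2) / 0.1462 = 42.75 rpm.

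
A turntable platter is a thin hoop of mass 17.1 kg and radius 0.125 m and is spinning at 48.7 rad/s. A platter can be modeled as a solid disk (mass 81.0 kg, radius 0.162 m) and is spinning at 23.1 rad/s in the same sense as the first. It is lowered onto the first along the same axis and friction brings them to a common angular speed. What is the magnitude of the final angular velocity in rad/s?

|ω_f| ≈ 28.2 rad/s

No external torque acts about the common axis, so total angular momentum is conserved.
Moments of inertia: I_A = (17.1)(0.125)² = 0.2672 kg·m²; I_B = ½(81.0)(0.162)² = 1.063 kg·m².
Taking A's sense as positive: L = (0.2672)(48.7) + (1.063)(23.1) = 37.56 kg·m²·rad/s.
Combined I = 0.2672 + 1.063 = 1.330 kg·m².
ω_f = L / I = 37.56 / 1.330 = 28.24 rad/s.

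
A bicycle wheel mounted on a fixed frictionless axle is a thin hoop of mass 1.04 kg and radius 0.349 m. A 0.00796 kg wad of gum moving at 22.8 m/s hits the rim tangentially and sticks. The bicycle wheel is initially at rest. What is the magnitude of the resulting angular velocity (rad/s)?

|ω_f| ≈ 0.496 rad/s

The axle reaction passes through the axle and exerts no torque about it; angular momentum about the axle is conserved through the impact.
I_p = (1.04)(0.349)² = 0.1267 kg·m². Taking the sense of the wad of gum's angular momentum as positive, L_{wad} = m v R = (0.00796)(22.8)(0.349) = 0.06334 kg·m²/s.
L_i = 0 + 0.06334 = 0.06334 kg·m²/s.
After sticking, I_f = I_p + m R² = 0.1267 + (0.00796)(0.349)² = 0.1276 kg·m².
ω_f = L_i / I_f = 0.06334 / 0.1276 = 0.4962 rad/s.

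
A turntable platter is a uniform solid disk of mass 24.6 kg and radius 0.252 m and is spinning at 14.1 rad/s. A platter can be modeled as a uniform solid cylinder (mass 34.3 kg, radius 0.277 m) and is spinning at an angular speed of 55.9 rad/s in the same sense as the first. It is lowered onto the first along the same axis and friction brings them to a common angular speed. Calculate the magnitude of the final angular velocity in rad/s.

|ω_f| ≈ 40.3 rad/s

No external torque acts about the common axis, so total angular momentum is conserved.
Moments of inertia: I_A = ½(24.6)(0.252)² = 0.7811 kg·m²; I_B = ½(34.3)(0.277)² = 1.316 kg·m².
Taking A's sense as positive: L = (0.7811)(14.1) + (1.316)(55.9) = 84.57 kg·m²·rad/s.
Combined I = 0.7811 + 1.316 = 2.097 kg·m².
ω_f = L / I = 84.57 / 2.097 = 40.33 rad/s.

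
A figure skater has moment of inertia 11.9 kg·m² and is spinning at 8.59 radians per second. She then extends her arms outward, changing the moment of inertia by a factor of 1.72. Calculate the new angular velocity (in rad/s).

No external torque acts about the spin axis, so angular momentum is conserved.
I₂ = 1.72 × 11.9 = 20.47 kg·m².
ω₂ = I₁ω₁ / I₂ = (11.90)(8.59 rad/s) / (20.47) = 4.994 rad/s.

ω₂ ≈ 4.99 rad/s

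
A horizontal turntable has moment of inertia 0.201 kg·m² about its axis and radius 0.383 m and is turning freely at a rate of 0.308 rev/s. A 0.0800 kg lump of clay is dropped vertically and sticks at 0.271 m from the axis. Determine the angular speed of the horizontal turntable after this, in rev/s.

ω_f ≈ 0.299 rev/s

The added mass arrives with no angular momentum about the axis, and any external torque about the axis is negligible, so the system's angular momentum is conserved.
Added inertia Σmr² = (0.0800)(0.271)² = 0.005875 kg·m²; I_f = 0.2010 + 0.005875 = 0.2069 kg·m².
ω_f = I_p ω_i / I_f = (0.2010)(0.308) / 0.2069 = 0.2993 rev/s.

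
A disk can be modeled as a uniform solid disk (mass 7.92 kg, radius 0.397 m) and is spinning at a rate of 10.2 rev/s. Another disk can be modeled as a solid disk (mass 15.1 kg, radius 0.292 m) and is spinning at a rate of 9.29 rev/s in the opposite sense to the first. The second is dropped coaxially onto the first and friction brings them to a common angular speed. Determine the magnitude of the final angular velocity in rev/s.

The coupling torques are internal; angular momentum about the shared axis is conserved.
Moments of inertia: I_A = ½(7.92)(0.397)² = 0.6241 kg·m²; I_B = ½(15.1)(0.292)² = 0.6437 kg·m².
Taking A's sense as positive: L = (0.6241)(10.2) − (0.6437)(9.29) = 0.3858 kg·m²·rev/s.
Combined I = 0.6241 + 0.6437 = 1.268 kg·m².
ω_f = L / I = 0.3858 / 1.268 = 0.3043 rev/s.

|ω_f| ≈ 0.304 rev/s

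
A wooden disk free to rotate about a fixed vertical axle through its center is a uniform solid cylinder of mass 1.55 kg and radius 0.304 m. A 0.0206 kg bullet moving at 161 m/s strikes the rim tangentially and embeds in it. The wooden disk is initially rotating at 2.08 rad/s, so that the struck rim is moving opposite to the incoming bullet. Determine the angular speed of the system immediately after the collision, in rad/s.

The axle reaction passes through the axle and exerts no torque about it; angular momentum about the axle is conserved through the impact.
I_p = ½(1.55)(0.304)² = 0.07162 kg·m². Taking the sense of the bullet's angular momentum as positive, L_{bullet} = m v R = (0.0206)(161)(0.304) = 1.008 kg·m²/s.
L_i = −I_p ω_p + m v R = −(0.07162)(2.08) + 1.008 = 0.8593 kg·m²/s.
After sticking, I_f = I_p + m R² = 0.07162 + (0.0206)(0.304)² = 0.07353 kg·m².
ω_f = L_i / I_f = 0.8593 / 0.07353 = 11.69 rad/s.

|ω_f| ≈ 11.7 rad/s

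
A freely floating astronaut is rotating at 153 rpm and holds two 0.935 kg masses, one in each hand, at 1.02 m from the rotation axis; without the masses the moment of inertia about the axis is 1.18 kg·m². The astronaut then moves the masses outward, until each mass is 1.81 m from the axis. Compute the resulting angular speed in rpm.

ω₂ ≈ 65.5 rpm

With no external torque about the axis, L is conserved: I₁ω₁ = I₂ω₂.
I₁ = 1.18 + 2(0.935)(1.02)² = 3.126 kg·m²; I₂ = 1.18 + 2(0.935)(1.81)² = 7.306 kg·m².
ω₂ = I₁ω₁ / I₂ = (3.126)(153 rpm) / (7.306) = 65.45 rpm.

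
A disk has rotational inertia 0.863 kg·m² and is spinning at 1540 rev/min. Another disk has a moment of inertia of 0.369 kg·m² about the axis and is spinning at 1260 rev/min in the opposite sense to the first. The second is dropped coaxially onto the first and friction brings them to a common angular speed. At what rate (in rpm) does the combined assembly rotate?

|ω_f| ≈ 701 rpm

No external torque acts about the common axis, so total angular momentum is conserved.
Taking A's sense as positive: L = (0.8630)(1540) − (0.3690)(1260) = 864.1 kg·m²·rpm.
Combined I = 0.8630 + 0.3690 = 1.232 kg·m².
ω_f = L / I = 864.1 / 1.232 = 701.4 rpm.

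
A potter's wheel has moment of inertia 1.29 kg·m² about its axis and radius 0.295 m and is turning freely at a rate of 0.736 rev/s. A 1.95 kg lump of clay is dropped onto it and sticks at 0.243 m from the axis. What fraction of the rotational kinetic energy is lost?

fraction ≈ 0.0819

The added mass arrives with no angular momentum about the axis, and any external torque about the axis is negligible, so the system's angular momentum is conserved.
Added inertia Σmr² = (1.95)(0.243)² = 0.1151 kg·m²; I_f = 1.290 + 0.1151 = 1.405 kg·m².
ω_f = I_p ω_i / I_f = (1.290)(0.736) / 1.405 = 0.6757 rev/s.
KE_i = ½(1.290)(4.624 rad/s)² = 13.79 J; KE_f = ½(1.405)(4.245)² = 12.66 J.
Fraction lost = 0.08195.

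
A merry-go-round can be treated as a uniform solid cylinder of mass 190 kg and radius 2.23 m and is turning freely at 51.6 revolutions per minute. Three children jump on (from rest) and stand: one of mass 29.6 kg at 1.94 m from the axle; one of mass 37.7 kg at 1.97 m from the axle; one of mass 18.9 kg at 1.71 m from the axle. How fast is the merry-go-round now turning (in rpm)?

No external torque acts about the axle; L_before = L_after.
I_p = ½(190)(2.23)² = 472.4 kg·m².
Added inertia Σmr² = (29.6)(1.94)² + (37.7)(1.97)² + (18.9)(1.71)² = 313.0 kg·m²; I_f = 472.4 + 313.0 = 785.4 kg·m².
ω_f = I_p ω_i / I_f = (472.4)(51.6) / 785.4 = 31.04 rpm.

ω_f ≈ 31.0 rpm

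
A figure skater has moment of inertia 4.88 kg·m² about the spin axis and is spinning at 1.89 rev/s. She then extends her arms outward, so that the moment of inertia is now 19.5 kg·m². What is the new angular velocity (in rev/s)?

With no external torque about the axis, L is conserved: I₁ω₁ = I₂ω₂.
ω₂ = I₁ω₁ / I₂ = (4.880)(1.89 rev/s) / (19.50) = 0.4730 rev/s.

ω₂ ≈ 0.473 rev/s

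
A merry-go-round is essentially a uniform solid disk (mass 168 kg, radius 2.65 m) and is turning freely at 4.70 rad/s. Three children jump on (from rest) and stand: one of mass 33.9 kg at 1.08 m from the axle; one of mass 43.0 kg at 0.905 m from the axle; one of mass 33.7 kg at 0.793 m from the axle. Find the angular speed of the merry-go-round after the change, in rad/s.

No external torque acts about the axle; L_before = L_after.
I_p = ½(168)(2.65)² = 589.9 kg·m².
Added inertia Σmr² = (33.9)(1.08)² + (43.0)(0.905)² + (33.7)(0.793)² = 95.95 kg·m²; I_f = 589.9 + 95.95 = 685.8 kg·m².
ω_f = I_p ω_i / I_f = (589.9)(4.70) / 685.8 = 4.042 rad/s.

ω_f ≈ 4.04 rad/s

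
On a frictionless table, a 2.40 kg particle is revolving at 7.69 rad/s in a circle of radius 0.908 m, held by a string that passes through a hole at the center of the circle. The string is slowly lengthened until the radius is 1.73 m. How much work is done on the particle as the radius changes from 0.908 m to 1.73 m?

W ≈ -42.4 J

The constraining force is radial, so m r² ω about the center is conserved.
ω₂ = ω₁ (r₁/r₂)² = (7.69)(0.908/1.73)² = 2.118 rad/s.
W = ΔKE = ½m(v₂² − v₁²) = -42.39 J.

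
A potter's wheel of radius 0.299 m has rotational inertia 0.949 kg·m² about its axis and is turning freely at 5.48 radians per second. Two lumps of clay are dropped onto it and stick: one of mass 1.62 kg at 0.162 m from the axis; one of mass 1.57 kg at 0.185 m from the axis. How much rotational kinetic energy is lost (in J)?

No external torque acts about the axis; L_before = L_after.
Added inertia Σmr² = (1.62)(0.162)² + (1.57)(0.185)² = 0.09625 kg·m²; I_f = 0.9490 + 0.09625 = 1.045 kg·m².
ω_f = I_p ω_i / I_f = (0.9490)(5.48) / 1.045 = 4.975 rad/s.
KE_i = ½(0.9490)(5.480 rad/s)² = 14.25 J; KE_f = ½(1.045)(4.975)² = 12.94 J.

energy lost ≈ 1.31 J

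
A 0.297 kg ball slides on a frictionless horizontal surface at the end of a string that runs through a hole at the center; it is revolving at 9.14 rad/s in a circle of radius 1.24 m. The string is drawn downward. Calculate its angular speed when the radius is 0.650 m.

ω₂ ≈ 33.3 rad/s

The constraining force is radial, so m r² ω about the center is conserved.
ω₂ = ω₁ (r₁/r₂)² = (9.14)(1.24/0.650)² = 33.26 rad/s.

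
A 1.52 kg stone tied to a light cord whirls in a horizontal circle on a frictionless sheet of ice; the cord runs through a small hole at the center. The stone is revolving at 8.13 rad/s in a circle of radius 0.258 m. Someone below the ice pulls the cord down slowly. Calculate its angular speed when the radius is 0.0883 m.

No torque about the axis ⇒ m r₁² ω₁ = m r₂² ω₂.
ω₂ = ω₁ (r₁/r₂)² = (8.13)(0.258/0.0883)² = 69.41 rad/s.

ω₂ ≈ 69.4 rad/s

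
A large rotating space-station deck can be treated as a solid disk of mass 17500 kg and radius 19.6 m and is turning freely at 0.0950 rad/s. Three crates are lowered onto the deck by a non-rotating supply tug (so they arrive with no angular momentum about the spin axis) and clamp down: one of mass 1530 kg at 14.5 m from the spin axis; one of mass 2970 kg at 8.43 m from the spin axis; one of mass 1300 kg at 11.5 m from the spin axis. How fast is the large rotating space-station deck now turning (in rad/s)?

No external torque acts about the spin axis; L_before = L_after.
I_p = ½(17500)(19.6)² = 3.361e+06 kg·m².
Added inertia Σmr² = (1530)(14.5)² + (2970)(8.43)² + (1300)(11.5)² = 7.047e+05 kg·m²; I_f = 3.361e+06 + 7.047e+05 = 4.066e+06 kg·m².
ω_f = I_p ω_i / I_f = (3.361e+06)(0.0950) / 4.066e+06 = 0.07854 rad/s.

ω_f ≈ 0.0785 rad/s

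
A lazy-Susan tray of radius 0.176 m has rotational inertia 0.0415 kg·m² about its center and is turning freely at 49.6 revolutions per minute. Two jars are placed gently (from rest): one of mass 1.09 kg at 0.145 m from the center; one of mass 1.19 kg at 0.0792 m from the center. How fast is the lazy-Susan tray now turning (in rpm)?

The added mass arrives with no angular momentum about the center, and any external torque about the center is negligible, so the system's angular momentum is conserved.
Added inertia Σmr² = (1.09)(0.145)² + (1.19)(0.0792)² = 0.03038 kg·m²; I_f = 0.04150 + 0.03038 = 0.07188 kg·m².
ω_f = I_p ω_i / I_f = (0.04150)(49.6) / 0.07188 = 28.64 rpm.

ω_f ≈ 28.6 rpm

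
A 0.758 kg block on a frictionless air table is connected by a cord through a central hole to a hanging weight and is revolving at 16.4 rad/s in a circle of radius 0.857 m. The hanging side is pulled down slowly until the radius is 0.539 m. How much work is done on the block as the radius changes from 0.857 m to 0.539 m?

W ≈ 114 J

No torque about the axis ⇒ m r₁² ω₁ = m r₂² ω₂.
ω₂ = ω₁ (r₁/r₂)² = (16.4)(0.857/0.539)² = 41.46 rad/s.
W = ΔKE = ½m(v₂² − v₁²) = 114.4 J.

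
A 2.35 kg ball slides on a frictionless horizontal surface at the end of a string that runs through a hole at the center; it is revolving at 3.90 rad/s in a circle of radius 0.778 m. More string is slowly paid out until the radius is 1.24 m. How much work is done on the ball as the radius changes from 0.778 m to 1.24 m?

W ≈ -6.56 J

No torque about the axis ⇒ m r₁² ω₁ = m r₂² ω₂.
ω₂ = ω₁ (r₁/r₂)² = (3.90)(0.778/1.24)² = 1.535 rad/s.
W = ΔKE = ½m(v₂² − v₁²) = -6.559 J.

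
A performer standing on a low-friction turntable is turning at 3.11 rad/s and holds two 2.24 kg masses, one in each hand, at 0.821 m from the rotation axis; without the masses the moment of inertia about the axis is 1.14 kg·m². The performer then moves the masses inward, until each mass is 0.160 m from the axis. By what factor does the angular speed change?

ω₂/ω₁ ≈ 3.32

With no external torque about the axis, L is conserved: I₁ω₁ = I₂ω₂.
I₁ = 1.14 + 2(2.24)(0.821)² = 4.160 kg·m²; I₂ = 1.14 + 2(2.24)(0.160)² = 1.255 kg·m².
ω₂/ω₁ = I₁/I₂ = 4.160 / 1.255 = 3.315.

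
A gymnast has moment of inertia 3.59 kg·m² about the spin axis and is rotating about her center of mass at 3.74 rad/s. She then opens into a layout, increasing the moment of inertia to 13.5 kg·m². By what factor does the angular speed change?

ω₂/ω₁ ≈ 0.266

Angular momentum about the spin axis is conserved since the torque about it is zero.
ω₂/ω₁ = I₁/I₂ = 3.590 / 13.50 = 0.2659.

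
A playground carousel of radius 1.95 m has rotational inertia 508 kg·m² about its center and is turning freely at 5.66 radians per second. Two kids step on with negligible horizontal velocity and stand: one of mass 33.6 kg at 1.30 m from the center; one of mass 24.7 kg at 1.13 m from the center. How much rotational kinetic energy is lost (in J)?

energy lost ≈ 1210 J

The added mass arrives with no angular momentum about the center, and any external torque about the center is negligible, so the system's angular momentum is conserved.
Added inertia Σmr² = (33.6)(1.30)² + (24.7)(1.13)² = 88.32 kg·m²; I_f = 508.0 + 88.32 = 596.3 kg·m².
ω_f = I_p ω_i / I_f = (508.0)(5.66) / 596.3 = 4.822 rad/s.
KE_i = ½(508.0)(5.660 rad/s)² = 8137 J; KE_f = ½(596.3)(4.822)² = 6932 J.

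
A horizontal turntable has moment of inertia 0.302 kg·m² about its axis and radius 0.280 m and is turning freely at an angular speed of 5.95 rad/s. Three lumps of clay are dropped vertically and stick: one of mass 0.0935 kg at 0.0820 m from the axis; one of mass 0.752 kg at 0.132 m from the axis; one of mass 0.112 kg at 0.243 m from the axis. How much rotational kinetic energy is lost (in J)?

energy lost ≈ 0.337 J

No external torque acts about the axis; L_before = L_after.
Added inertia Σmr² = (0.0935)(0.0820)² + (0.752)(0.132)² + (0.112)(0.243)² = 0.02035 kg·m²; I_f = 0.3020 + 0.02035 = 0.3223 kg·m².
ω_f = I_p ω_i / I_f = (0.3020)(5.95) / 0.3223 = 5.574 rad/s.
KE_i = ½(0.3020)(5.950 rad/s)² = 5.346 J; KE_f = ½(0.3223)(5.574)² = 5.008 J.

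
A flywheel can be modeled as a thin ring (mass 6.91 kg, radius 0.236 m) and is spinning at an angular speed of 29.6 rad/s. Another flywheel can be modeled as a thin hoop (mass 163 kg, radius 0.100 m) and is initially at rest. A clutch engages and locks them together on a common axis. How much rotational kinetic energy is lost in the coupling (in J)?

The coupling torques are internal; angular momentum about the shared axis is conserved.
Moments of inertia: I_A = (6.91)(0.236)² = 0.3849 kg·m²; I_B = (163)(0.100)² = 1.630 kg·m².
Taking A's sense as positive: L = (0.3849)(29.6) = 11.39 kg·m²·rad/s.
Combined I = 0.3849 + 1.630 = 2.015 kg·m².
ω_f = L / I = 11.39 / 2.015 = 5.654 rad/s.
KE_i = ½ΣIω² = 168.6 J; KE_f = ½(2.015)(5.654)² = 32.20 J.

ΔKE lost ≈ 136 J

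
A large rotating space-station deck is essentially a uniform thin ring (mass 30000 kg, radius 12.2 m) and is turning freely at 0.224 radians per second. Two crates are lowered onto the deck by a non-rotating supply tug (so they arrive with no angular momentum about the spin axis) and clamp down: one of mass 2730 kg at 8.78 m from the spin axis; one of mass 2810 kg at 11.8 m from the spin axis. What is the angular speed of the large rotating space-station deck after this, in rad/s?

No external torque acts about the spin axis; L_before = L_after.
I_p = (30000)(12.2)² = 4.465e+06 kg·m².
Added inertia Σmr² = (2730)(8.78)² + (2810)(11.8)² = 6.017e+05 kg·m²; I_f = 4.465e+06 + 6.017e+05 = 5.067e+06 kg·m².
ω_f = I_p ω_i / I_f = (4.465e+06)(0.224) / 5.067e+06 = 0.1974 rad/s.

ω_f ≈ 0.197 rad/s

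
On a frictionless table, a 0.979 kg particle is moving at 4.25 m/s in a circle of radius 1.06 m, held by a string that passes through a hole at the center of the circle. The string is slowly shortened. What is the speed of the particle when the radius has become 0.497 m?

v₂ ≈ 9.06 m/s

Central (radial) force ⇒ zero torque about the center ⇒ m v r is constant.
v₂ = v₁ r₁ / r₂ = (4.25)(1.06) / (0.497) = 9.064 m/s.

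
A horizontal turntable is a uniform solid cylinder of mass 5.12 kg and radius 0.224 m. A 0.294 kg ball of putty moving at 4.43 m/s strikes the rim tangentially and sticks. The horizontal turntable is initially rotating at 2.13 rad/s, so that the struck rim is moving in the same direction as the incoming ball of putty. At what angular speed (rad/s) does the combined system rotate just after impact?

About the axle the impulsive forces during the collision are internal, so angular momentum about that axis is conserved.
I_p = ½(5.12)(0.224)² = 0.1285 kg·m². Taking the sense of the ball of putty's angular momentum as positive, L_{ball} = m v R = (0.294)(4.43)(0.224) = 0.2917 kg·m²/s.
L_i = +I_p ω_p + m v R = +(0.1285)(2.13) + 0.2917 = 0.5653 kg·m²/s.
After sticking, I_f = I_p + m R² = 0.1285 + (0.294)(0.224)² = 0.1432 kg·m².
ω_f = L_i / I_f = 0.5653 / 0.1432 = 3.948 rad/s.

|ω_f| ≈ 3.95 rad/s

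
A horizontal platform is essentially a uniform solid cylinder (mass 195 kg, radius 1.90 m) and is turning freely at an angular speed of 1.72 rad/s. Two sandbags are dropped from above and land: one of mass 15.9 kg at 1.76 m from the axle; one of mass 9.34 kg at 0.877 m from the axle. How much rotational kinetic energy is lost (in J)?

energy lost ≈ 71.9 J

The added mass arrives with no angular momentum about the axle, and any external torque about the axle is negligible, so the system's angular momentum is conserved.
I_p = ½(195)(1.90)² = 352.0 kg·m².
Added inertia Σmr² = (15.9)(1.76)² + (9.34)(0.877)² = 56.44 kg·m²; I_f = 352.0 + 56.44 = 408.4 kg·m².
ω_f = I_p ω_i / I_f = (352.0)(1.72) / 408.4 = 1.482 rad/s.
KE_i = ½(352.0)(1.720 rad/s)² = 520.6 J; KE_f = ½(408.4)(1.482)² = 448.7 J.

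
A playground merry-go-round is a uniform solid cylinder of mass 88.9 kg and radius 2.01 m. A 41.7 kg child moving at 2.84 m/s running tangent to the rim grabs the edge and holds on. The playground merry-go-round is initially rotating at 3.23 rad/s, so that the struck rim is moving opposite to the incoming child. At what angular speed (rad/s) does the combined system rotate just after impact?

|ω_f| ≈ 0.983 rad/s

About the axle the impulsive forces during the collision are internal, so angular momentum about that axis is conserved.
I_p = ½(88.9)(2.01)² = 179.6 kg·m². Taking the sense of the child's angular momentum as positive, L_{child} = m v R = (41.7)(2.84)(2.01) = 238.0 kg·m²/s.
L_i = −I_p ω_p + m v R = −(179.6)(3.23) + 238.0 = -342.0 kg·m²/s.
After sticking, I_f = I_p + m R² = 179.6 + (41.7)(2.01)² = 348.1 kg·m².
ω_f = L_i / I_f = -342.0 / 348.1 = -0.9826 rad/s.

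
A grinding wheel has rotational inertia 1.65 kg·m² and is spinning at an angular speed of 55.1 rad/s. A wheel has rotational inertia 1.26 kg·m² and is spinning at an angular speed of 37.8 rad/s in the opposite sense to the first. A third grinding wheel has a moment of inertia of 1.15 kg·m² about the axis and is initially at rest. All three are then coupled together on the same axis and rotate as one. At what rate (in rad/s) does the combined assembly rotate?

|ω_f| ≈ 10.7 rad/s

The coupling torques are internal; angular momentum about the shared axis is conserved.
Taking A's sense as positive: L = (1.650)(55.1) − (1.260)(37.8) = 43.29 kg·m²·rad/s.
Combined I = 1.650 + 1.260 + 1.150 = 4.060 kg·m².
ω_f = L / I = 43.29 / 4.060 = 10.66 rad/s.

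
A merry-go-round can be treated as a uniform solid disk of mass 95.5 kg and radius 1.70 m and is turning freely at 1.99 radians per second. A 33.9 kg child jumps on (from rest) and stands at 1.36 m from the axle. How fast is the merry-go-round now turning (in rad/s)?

ω_f ≈ 1.37 rad/s

No external torque acts about the axle; L_before = L_after.
I_p = ½(95.5)(1.70)² = 138.0 kg·m².
Added inertia Σmr² = (33.9)(1.36)² = 62.70 kg·m²; I_f = 138.0 + 62.70 = 200.7 kg·m².
ω_f = I_p ω_i / I_f = (138.0)(1.99) / 200.7 = 1.368 rad/s.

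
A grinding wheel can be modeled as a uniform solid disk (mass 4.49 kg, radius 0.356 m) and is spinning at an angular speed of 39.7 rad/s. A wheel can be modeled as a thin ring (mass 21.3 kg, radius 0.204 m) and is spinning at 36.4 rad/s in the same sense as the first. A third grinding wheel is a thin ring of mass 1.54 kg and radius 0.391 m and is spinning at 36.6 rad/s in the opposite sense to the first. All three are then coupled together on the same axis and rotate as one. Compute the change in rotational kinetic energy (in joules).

ΔKE ≈ -535 J

The coupling torques are internal; angular momentum about the shared axis is conserved.
Moments of inertia: I_A = ½(4.49)(0.356)² = 0.2845 kg·m²; I_B = (21.3)(0.204)² = 0.8864 kg·m²; I_C = (1.54)(0.391)² = 0.2354 kg·m².
Taking A's sense as positive: L = (0.2845)(39.7) + (0.8864)(36.4) − (0.2354)(36.6) = 34.94 kg·m²·rad/s.
Combined I = 0.2845 + 0.8864 + 0.2354 = 1.406 kg·m².
ω_f = L / I = 34.94 / 1.406 = 24.85 rad/s.
KE_i = ½ΣIω² = 969.1 J; KE_f = ½(1.406)(24.85)² = 434.1 J.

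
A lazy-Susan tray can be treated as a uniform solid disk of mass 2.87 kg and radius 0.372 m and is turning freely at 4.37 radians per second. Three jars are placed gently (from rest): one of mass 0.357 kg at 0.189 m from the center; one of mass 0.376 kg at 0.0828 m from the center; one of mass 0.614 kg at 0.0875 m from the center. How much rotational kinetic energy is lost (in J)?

The added mass arrives with no angular momentum about the center, and any external torque about the center is negligible, so the system's angular momentum is conserved.
I_p = ½(2.87)(0.372)² = 0.1986 kg·m².
Added inertia Σmr² = (0.357)(0.189)² + (0.376)(0.0828)² + (0.614)(0.0875)² = 0.02003 kg·m²; I_f = 0.1986 + 0.02003 = 0.2186 kg·m².
ω_f = I_p ω_i / I_f = (0.1986)(4.37) / 0.2186 = 3.970 rad/s.
KE_i = ½(0.1986)(4.370 rad/s)² = 1.896 J; KE_f = ½(0.2186)(3.970)² = 1.722 J.

energy lost ≈ 0.174 J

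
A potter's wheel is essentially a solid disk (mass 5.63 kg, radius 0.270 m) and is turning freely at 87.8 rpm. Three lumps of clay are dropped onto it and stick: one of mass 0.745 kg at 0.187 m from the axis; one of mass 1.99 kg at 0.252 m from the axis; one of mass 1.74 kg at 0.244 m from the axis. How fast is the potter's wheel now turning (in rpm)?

The added mass arrives with no angular momentum about the axis, and any external torque about the axis is negligible, so the system's angular momentum is conserved.
I_p = ½(5.63)(0.270)² = 0.2052 kg·m².
Added inertia Σmr² = (0.745)(0.187)² + (1.99)(0.252)² + (1.74)(0.244)² = 0.2560 kg·m²; I_f = 0.2052 + 0.2560 = 0.4612 kg·m².
ω_f = I_p ω_i / I_f = (0.2052)(87.8) / 0.4612 = 39.06 rpm.

ω_f ≈ 39.1 rpm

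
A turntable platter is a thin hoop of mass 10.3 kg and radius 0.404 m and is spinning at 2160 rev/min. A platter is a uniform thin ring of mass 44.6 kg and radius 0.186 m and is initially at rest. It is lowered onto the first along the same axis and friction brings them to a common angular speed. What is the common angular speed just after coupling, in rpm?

|ω_f| ≈ 1130 rpm

The coupling torques are internal; angular momentum about the shared axis is conserved.
Moments of inertia: I_A = (10.3)(0.404)² = 1.681 kg·m²; I_B = (44.6)(0.186)² = 1.543 kg·m².
Taking A's sense as positive: L = (1.681)(2160) = 3631 kg·m²·rpm.
Combined I = 1.681 + 1.543 = 3.224 kg·m².
ω_f = L / I = 3631 / 3.224 = 1126 rpm.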